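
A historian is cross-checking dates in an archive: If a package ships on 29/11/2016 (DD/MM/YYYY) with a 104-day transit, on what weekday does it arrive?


Start: 2016-11-29 (Tuesday)
Step 1 - find target date: add 104 days
  2016-11-29 + 104 days = 2017-03-13
Step 2 - day of week:
  104 mod 7 = 6
  Tuesday + 6 days -> Monday
Result: Monday (2017-03-13)

Monday


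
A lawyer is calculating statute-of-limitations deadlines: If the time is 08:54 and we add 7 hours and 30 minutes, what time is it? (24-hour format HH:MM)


Start time: 08:54
Adding: 7 hours 30 minutes
Minutes: 54 + 30 = 84
Minute overflow: 84 >= 60, so carry 1 hour, minutes = 24
Hours: 8 + 7 + 1 = 16
Result: 16:24

16:24


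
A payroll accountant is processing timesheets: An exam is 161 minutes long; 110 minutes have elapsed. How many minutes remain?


Total budget: 161 minutes
Time used: 110 minutes
Remaining: 161 - 110 = 51 minutes
Percent used: 68.3%
Percent remaining: 31.7%

51


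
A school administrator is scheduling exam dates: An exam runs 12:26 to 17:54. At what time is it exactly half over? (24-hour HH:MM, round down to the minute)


Start time: 12:26 = 746 minutes from midnight
End time: 17:54 = 1074 minutes from midnight
Sum: 746 + 1074 = 1820
Midpoint: 1820 / 2 = 910 minutes
Convert: 910 / 60 = 15 hours, 10 minutes
Result: 15:10

15:10


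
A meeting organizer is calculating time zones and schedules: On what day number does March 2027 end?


Month: March
Year: 2027
March is a 31-day month
Total: 31 days

31


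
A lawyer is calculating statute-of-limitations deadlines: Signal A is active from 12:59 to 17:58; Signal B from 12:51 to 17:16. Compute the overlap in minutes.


Interval A: [779, 1078] minutes from midnight
Interval B: [771, 1036] minutes from midnight
Overlap start = max(779, 771) = 779
Overlap end = min(1078, 1036) = 1036
Overlap = 1036 - 779 = 257 minutes

257


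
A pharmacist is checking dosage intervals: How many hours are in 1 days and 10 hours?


Days: 1
Extra hours: 10
Hours per day: 24
Days to hours: 1 x 24 = 24
Total: 24 + 10 = 34

34


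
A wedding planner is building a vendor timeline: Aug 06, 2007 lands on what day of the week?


Date: 2007-08-06
January 1, 2007 is a Monday
Day of year: 218
Offset from Jan 1: 217 days
217 mod 7 = 0
Result: Monday

Monday


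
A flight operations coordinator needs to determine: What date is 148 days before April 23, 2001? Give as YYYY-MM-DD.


Start: 2001-04-23
Subtracting 148 days
Days already passed in April: 23
After going back through April: 125 more days to subtract
March 2001: 31 days, 94 remaining
February 2001: 28 days, 66 remaining
January 2001: 31 days, 35 remaining
December 2000: 31 days, 4 remaining
Result: 2000-11-26

2000-11-26


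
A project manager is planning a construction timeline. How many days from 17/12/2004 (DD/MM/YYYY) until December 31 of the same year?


Start: December 17, 2004
End: December 31, 2004
Days left in December: 14
Total: 14 days

14


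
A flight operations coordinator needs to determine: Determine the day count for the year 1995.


Year: 1995
Check leap year rules:
Divisible by 4? No
1995 is not a leap year
Days: 365

365


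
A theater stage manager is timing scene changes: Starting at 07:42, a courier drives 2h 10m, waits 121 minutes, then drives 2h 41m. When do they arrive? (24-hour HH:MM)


Depart: 07:42
Leg 1: +130 min -> 09:52
Layover: +121 min -> 11:53
Leg 2: +161 min -> 14:34
Total travel: 412 minutes = 6h 52m
Arrival: 14:34

14:34


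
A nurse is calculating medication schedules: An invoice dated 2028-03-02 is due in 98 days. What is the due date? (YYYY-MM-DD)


Start: 2028-03-02
Adding 98 days
Days remaining in March: 29
After March: 69 days still to add
April 2028: 30 days, 39 remaining
May 2028: 31 days, 8 remaining
June 2028 has 30 days, need 8
Result: 2028-06-08

2028-06-08


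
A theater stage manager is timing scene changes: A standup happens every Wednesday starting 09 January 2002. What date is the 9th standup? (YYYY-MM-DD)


First occurrence: 2002-01-09 (occurrence 1)
Each occurrence is 7 days after the previous.
Occurrence 9 is 8 weeks after the first.
8 weeks = 56 days
2002-01-09 + 56 days = 2002-03-06

2002-03-06


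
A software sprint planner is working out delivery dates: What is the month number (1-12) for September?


Calendar month order:
8. August
9. September <--
10. October
September is month number 9

9


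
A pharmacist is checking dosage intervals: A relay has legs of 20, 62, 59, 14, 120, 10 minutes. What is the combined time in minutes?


Durations: 20, 62, 59, 14, 120, 10
Running sum: 20
+ 62 = 82
+ 59 = 141
+ 14 = 155
+ 120 = 275
+ 10 = 285
Total duration: 285 minutes
That is 4 hours and 45 minutes

285


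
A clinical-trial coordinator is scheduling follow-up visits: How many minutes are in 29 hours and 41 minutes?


Hours: 29
Extra minutes: 41
Minutes per hour: 60
Hours to minutes: 29 x 60 = 1740
Total: 1740 + 41 = 1781

1781


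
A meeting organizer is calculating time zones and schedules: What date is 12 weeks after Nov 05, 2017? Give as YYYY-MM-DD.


Start: 2017-11-05
Weeks to add: 12
Convert to days: 12 x 7 = 84 days
Add 84 days to 2017-11-05
Result: 2018-01-28

2018-01-28


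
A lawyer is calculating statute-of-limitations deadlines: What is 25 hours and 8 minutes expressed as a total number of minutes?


Hours: 25
Minutes: 8
Convert hours to minutes: 25 x 60 = 1500
Add remaining minutes: 1500 + 8 = 1508

1508


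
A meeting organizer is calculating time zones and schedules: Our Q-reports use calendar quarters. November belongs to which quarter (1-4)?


Month: November (month 11)
Q1: January-March (months 1-3)
Q2: April-June (months 4-6)
Q3: July-September (months 7-9)
Q4: October-December (months 10-12)
Month 11 falls in Q4

4


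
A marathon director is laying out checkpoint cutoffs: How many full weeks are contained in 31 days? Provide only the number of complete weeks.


Total days: 31
Days per week: 7
Division: 31 / 7 = 4 remainder 3
Complete weeks: 4
Remaining days: 3

4


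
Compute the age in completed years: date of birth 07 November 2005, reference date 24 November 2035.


Birth: 2005-11-07
Reference: 2035-11-24
Year difference: 2035 - 2005 = 30
Has birthday (11-07) occurred by 11-24? Yes
Age in full years: 30

30


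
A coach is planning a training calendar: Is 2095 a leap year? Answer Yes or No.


Year: 2095
Divisible by 4? 2095 / 4 = 523.75 -> No
Not divisible by 4, so NOT a leap year

No


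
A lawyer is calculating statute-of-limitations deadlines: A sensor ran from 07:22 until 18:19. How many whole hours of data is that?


Start: 07:22
End: 18:19
Hour difference: 18 - 7 = 11 hours
Minute difference: 19 - 22 = -3 minutes
Total minutes: 657
Complete hours: 657 / 60 = 10 (remainder 57)

10


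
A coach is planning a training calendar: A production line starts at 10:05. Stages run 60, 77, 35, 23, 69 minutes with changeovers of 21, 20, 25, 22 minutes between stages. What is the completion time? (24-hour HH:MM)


Start: 10:05 = 605 min from midnight
  after task 1 (60 min): 11:05
  after break (21 min): 11:26
  after task 2 (77 min): 12:43
  after break (20 min): 13:03
  after task 3 (35 min): 13:38
  after break (25 min): 14:03
  after task 4 (23 min): 14:26
  after break (22 min): 14:48
  after task 5 (69 min): 15:57
Total elapsed: 352 minutes
End time: 15:57

15:57


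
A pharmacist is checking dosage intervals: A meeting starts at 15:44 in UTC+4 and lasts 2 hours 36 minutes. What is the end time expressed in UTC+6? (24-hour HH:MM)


Start: 15:44 in UTC+4
Step 1 - add duration:
  minutes: 44 + 36 = 80 (carry 1h)
  hours: 15 + 2 + 1 = 18
  end in UTC+4: 18:20
Step 2 - convert UTC+4 -> UTC+6:
  offset difference: 6 - (4) = 2 hours
  18 + (2) = 20 -> mod 24 = 20
Result: 20:20 in UTC+6

20:20


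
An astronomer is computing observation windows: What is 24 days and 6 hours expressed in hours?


Days: 24
Extra hours: 6
Hours per day: 24
Days to hours: 24 x 24 = 576
Total: 576 + 6 = 582

582


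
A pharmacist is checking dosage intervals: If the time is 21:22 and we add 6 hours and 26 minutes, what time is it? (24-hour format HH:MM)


Start time: 21:22
Adding: 6 hours 26 minutes
Minutes: 22 + 26 = 48
Hours: 21 + 6 + 0 = 27
Hour wraparound: 27 mod 24 = 3
Result: 03:48

03:48


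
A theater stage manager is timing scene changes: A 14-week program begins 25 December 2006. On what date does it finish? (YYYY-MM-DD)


Start: 2006-12-25
Weeks to add: 14
Convert to days: 14 x 7 = 98 days
Add 98 days to 2006-12-25
Result: 2007-04-02

2007-04-02


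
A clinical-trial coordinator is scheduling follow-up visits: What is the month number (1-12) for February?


Calendar month order:
1. January
2. February <--
3. March
February is month number 2

2


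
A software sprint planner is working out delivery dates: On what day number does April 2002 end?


Month: April
Year: 2002
April is a 30-day month
Total: 30 days

30


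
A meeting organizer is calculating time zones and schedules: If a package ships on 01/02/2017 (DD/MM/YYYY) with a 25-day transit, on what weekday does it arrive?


Start: 2017-02-01 (Wednesday)
Step 1 - find target date: add 25 days
  2017-02-01 + 25 days = 2017-02-26
Step 2 - day of week:
  25 mod 7 = 4
  Wednesday + 4 days -> Sunday
Result: Sunday (2017-02-26)

Sunday


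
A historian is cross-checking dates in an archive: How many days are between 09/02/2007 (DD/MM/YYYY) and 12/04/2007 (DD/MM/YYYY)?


Start date: 2007-02-09
End date: 2007-04-12
Feb 2007: +20 days
Mar 2007: +31 days
Apr 2007: +11 days
Total: 62 days

62


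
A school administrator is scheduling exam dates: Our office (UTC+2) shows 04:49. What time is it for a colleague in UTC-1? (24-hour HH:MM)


Local time: 04:49 at UTC+2 (offset 2h)
Target zone: UTC-1 (offset -1h)
Difference: -1 - (2) = -3 hours
Calculation: 4 + (-3) = 1
Result: 01:49

01:49


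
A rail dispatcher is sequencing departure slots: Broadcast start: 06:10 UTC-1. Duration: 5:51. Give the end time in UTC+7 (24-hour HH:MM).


Start: 06:10 in UTC-1
Step 1 - add duration:
  minutes: 10 + 51 = 61 (carry 1h)
  hours: 6 + 5 + 1 = 12
  end in UTC-1: 12:01
Step 2 - convert UTC-1 -> UTC+7:
  offset difference: 7 - (-1) = 8 hours
  12 + (8) = 20 -> mod 24 = 20
Result: 20:01 in UTC+7

20:01


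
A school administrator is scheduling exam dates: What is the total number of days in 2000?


Year: 2000
Check leap year rules:
Divisible by 4? Yes
Divisible by 100? Yes
Divisible by 400? Yes
2000 is a leap year
Days: 366

366


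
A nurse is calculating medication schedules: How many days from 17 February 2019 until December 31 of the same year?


Start: February 17, 2019
End: December 31, 2019
Days left in February: 11
March: 31
April: 30
May: 31
June: 30
... plus remaining months
Sum of remaining months: 306
Total: 11 + 306 = 317

317


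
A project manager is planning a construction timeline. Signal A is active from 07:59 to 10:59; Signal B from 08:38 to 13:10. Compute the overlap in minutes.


Interval A: [479, 659] minutes from midnight
Interval B: [518, 790] minutes from midnight
Overlap start = max(479, 518) = 518
Overlap end = min(659, 790) = 659
Overlap = 659 - 518 = 141 minutes

141


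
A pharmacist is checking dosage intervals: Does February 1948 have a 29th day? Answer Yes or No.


Year: 1948
Divisible by 4? 1948 / 4 = 487.0 -> Yes
Divisible by 100? 1948 / 100 = 19.48 -> No
Divisible by 4 but not 100, so it IS a leap year

Yes


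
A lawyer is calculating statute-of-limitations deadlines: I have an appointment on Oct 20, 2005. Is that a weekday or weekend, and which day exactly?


Date: 2005-10-20
January 1, 2005 is a Saturday
Day of year: 293
Offset from Jan 1: 292 days
292 mod 7 = 5
Result: Thursday

Thursday


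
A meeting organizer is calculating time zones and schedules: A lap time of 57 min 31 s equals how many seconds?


Minutes: 57
Seconds: 31
Convert minutes to seconds: 57 x 60 = 3420
Add remaining seconds: 3420 + 31 = 3451

3451


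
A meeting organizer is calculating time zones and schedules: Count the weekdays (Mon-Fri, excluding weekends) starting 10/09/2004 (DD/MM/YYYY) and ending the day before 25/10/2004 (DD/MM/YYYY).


Start: 2004-09-10 (Friday)
End (exclusive): 2004-10-25 (Monday)
Total calendar days: 45
Full weeks: 45 // 7 = 6 -> 30 weekdays
Remaining 3 days starting on Friday:
  Fri(w), Sat(-), Sun(-) -> 1 weekdays
Total business days: 30 + 1 = 31

31


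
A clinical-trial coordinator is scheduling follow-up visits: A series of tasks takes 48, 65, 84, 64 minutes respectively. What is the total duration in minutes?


Durations: 48, 65, 84, 64
Running sum: 48
+ 65 = 113
+ 84 = 197
+ 64 = 261
Total duration: 261 minutes
That is 4 hours and 21 minutes

261


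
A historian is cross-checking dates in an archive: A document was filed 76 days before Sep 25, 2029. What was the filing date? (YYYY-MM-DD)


Start: 2029-09-25
Subtracting 76 days
Days already passed in September: 25
After going back through September: 51 more days to subtract
August 2029: 31 days, 20 remaining
July 2029 has 31 days, need 20
Result: 2029-07-11

2029-07-11


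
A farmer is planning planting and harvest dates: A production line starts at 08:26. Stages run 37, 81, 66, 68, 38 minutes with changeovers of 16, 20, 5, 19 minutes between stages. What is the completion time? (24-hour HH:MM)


Start: 08:26 = 506 min from midnight
  after task 1 (37 min): 09:03
  after break (16 min): 09:19
  after task 2 (81 min): 10:40
  after break (20 min): 11:00
  after task 3 (66 min): 12:06
  after break (5 min): 12:11
  after task 4 (68 min): 13:19
  after break (19 min): 13:38
  after task 5 (38 min): 14:16
Total elapsed: 350 minutes
End time: 14:16

14:16


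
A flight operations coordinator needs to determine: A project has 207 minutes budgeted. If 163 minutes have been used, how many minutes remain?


Total budget: 207 minutes
Time used: 163 minutes
Remaining: 207 - 163 = 44 minutes
Percent used: 78.7%
Percent remaining: 21.3%

44


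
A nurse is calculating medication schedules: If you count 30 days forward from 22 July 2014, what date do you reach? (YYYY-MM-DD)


Start: 2014-07-22
Adding 30 days
Days remaining in July: 9
After July: 21 days still to add
August 2014 has 31 days, need 21
Result: 2014-08-21

2014-08-21


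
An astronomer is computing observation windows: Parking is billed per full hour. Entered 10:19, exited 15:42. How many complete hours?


Start: 10:19
End: 15:42
Hour difference: 15 - 10 = 5 hours
Minute difference: 42 - 19 = 23 minutes
Total minutes: 323
Complete hours: 323 / 60 = 5 (remainder 23)

5


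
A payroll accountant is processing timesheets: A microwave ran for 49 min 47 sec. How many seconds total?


Minutes: 49
Extra seconds: 47
Seconds per minute: 60
Minutes to seconds: 49 x 60 = 2940
Total: 2940 + 47 = 2987

2987


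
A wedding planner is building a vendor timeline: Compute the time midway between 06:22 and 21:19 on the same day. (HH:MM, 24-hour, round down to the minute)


Start time: 06:22 = 382 minutes from midnight
End time: 21:19 = 1279 minutes from midnight
Sum: 382 + 1279 = 1661
Midpoint: 1661 / 2 = 830 minutes
Convert: 830 / 60 = 13 hours, 50 minutes
Result: 13:50

13:50


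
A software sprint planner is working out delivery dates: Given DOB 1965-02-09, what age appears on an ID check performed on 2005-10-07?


Birth: 1965-02-09
Reference: 2005-10-07
Year difference: 2005 - 1965 = 40
Has birthday (02-09) occurred by 10-07? Yes
Age in full years: 40

40


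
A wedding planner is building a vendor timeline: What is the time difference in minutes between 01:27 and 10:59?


Start time: 01:27 = 87 minutes from midnight
End time: 10:59 = 659 minutes from midnight
Difference: 659 - 87 = 572 minutes
That is 9 hours and 32 minutes

572


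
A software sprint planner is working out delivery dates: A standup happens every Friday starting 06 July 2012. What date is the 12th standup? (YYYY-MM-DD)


First occurrence: 2012-07-06 (occurrence 1)
Each occurrence is 7 days after the previous.
Occurrence 12 is 11 weeks after the first.
11 weeks = 77 days
2012-07-06 + 77 days = 2012-09-21

2012-09-21


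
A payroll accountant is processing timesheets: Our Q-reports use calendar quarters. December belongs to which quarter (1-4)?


Month: December (month 12)
Q1: January-March (months 1-3)
Q2: April-June (months 4-6)
Q3: July-September (months 7-9)
Q4: October-December (months 10-12)
Month 12 falls in Q4

4


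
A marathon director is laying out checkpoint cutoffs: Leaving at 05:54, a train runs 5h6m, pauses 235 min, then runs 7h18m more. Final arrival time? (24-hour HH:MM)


Depart: 05:54
Leg 1: +306 min -> 11:00
Layover: +235 min -> 14:55
Leg 2: +438 min -> 22:13
Total travel: 979 minutes = 16h 19m
Arrival: 22:13

22:13


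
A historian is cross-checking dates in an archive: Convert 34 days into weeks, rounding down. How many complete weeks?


Total days: 34
Days per week: 7
Division: 34 / 7 = 4 remainder 6
Complete weeks: 4
Remaining days: 6

4


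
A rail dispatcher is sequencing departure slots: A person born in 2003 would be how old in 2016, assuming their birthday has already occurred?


Birth year: 2003
Current year: 2016
Age = current year - birth year
Age = 2016 - 2003 = 13

13


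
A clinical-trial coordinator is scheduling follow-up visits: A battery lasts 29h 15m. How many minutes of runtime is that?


Hours: 29
Extra minutes: 15
Minutes per hour: 60
Hours to minutes: 29 x 60 = 1740
Total: 1740 + 15 = 1755

1755


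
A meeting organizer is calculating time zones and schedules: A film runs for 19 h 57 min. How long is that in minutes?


Hours: 19
Minutes: 57
Convert hours to minutes: 19 x 60 = 1140
Add remaining minutes: 1140 + 57 = 1197

1197


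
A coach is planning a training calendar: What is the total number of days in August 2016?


Month: August
Year: 2016
August is a 31-day month
Total: 31 days

31


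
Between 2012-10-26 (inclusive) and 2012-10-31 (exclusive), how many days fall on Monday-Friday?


Start: 2012-10-26 (Friday)
End (exclusive): 2012-10-31 (Wednesday)
Total calendar days: 5
Full weeks: 5 // 7 = 0 -> 0 weekdays
Remaining 5 days starting on Friday:
  Fri(w), Sat(-), Sun(-), Mon(w), Tue(w) -> 3 weekdays
Total business days: 0 + 3 = 3

3


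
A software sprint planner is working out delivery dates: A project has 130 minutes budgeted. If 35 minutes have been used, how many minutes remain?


Total budget: 130 minutes
Time used: 35 minutes
Remaining: 130 - 35 = 95 minutes
Percent used: 26.9%
Percent remaining: 73.1%

95


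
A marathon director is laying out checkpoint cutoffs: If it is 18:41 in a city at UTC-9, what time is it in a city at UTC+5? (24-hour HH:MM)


Local time: 18:41 at UTC-9 (offset -9h)
Target zone: UTC+5 (offset 5h)
Difference: 5 - (-9) = 14 hours
Calculation: 18 + (14) = 32
Wraparound: (32) mod 24 = 8
Result: 08:41

08:41


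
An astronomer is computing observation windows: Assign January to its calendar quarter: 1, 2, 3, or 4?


Month: January (month 1)
Q1: January-March (months 1-3)
Q2: April-June (months 4-6)
Q3: July-September (months 7-9)
Q4: October-December (months 10-12)
Month 1 falls in Q1

1


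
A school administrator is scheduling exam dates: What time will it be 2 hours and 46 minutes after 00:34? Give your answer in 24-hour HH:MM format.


Start time: 00:34
Adding: 2 hours 46 minutes
Minutes: 34 + 46 = 80
Minute overflow: 80 >= 60, so carry 1 hour, minutes = 20
Hours: 0 + 2 + 1 = 3
Result: 03:20

03:20


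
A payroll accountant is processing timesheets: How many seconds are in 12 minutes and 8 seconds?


Minutes: 12
Extra seconds: 8
Seconds per minute: 60
Minutes to seconds: 12 x 60 = 720
Total: 720 + 8 = 728

728


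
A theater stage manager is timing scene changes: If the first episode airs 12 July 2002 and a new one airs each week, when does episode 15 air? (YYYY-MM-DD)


First occurrence: 2002-07-12 (occurrence 1)
Each occurrence is 7 days after the previous.
Occurrence 15 is 14 weeks after the first.
14 weeks = 98 days
2002-07-12 + 98 days = 2002-10-18

2002-10-18


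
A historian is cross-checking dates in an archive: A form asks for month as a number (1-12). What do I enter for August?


Calendar month order:
7. July
8. August <--
9. September
August is month number 8

8


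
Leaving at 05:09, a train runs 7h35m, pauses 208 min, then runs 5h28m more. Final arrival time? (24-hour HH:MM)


Depart: 05:09
Leg 1: +455 min -> 12:44
Layover: +208 min -> 16:12
Leg 2: +328 min -> 21:40
Total travel: 991 minutes = 16h 31m
Arrival: 21:40

21:40


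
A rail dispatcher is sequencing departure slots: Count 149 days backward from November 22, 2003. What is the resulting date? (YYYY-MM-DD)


Start: 2003-11-22
Subtracting 149 days
Days already passed in November: 22
After going back through November: 127 more days to subtract
October 2003: 31 days, 96 remaining
September 2003: 30 days, 66 remaining
August 2003: 31 days, 35 remaining
July 2003: 31 days, 4 remaining
Result: 2003-06-26

2003-06-26


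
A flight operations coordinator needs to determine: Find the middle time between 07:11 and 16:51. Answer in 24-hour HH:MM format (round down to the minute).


Start time: 07:11 = 431 minutes from midnight
End time: 16:51 = 1011 minutes from midnight
Sum: 431 + 1011 = 1442
Midpoint: 1442 / 2 = 721 minutes
Convert: 721 / 60 = 12 hours, 1 minutes
Result: 12:01

12:01


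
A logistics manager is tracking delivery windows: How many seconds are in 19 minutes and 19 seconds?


Minutes: 19
Seconds: 19
Convert minutes to seconds: 19 x 60 = 1140
Add remaining seconds: 1140 + 19 = 1159

1159


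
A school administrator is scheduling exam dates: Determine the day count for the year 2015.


Year: 2015
Check leap year rules:
Divisible by 4? No
2015 is not a leap year
Days: 365

365


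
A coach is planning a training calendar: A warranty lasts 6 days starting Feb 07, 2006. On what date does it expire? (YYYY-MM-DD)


Start: 2006-02-07
Adding 6 days
Days remaining in February: 21
Result: 2006-02-13

2006-02-13


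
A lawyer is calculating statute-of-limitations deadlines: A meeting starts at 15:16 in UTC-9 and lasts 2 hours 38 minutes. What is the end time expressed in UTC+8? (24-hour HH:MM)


Start: 15:16 in UTC-9
Step 1 - add duration:
  minutes: 16 + 38 = 54
  hours: 15 + 2 + 0 = 17
  end in UTC-9: 17:54
Step 2 - convert UTC-9 -> UTC+8:
  offset difference: 8 - (-9) = 17 hours
  17 + (17) = 34 -> mod 24 = 10
Result: 10:54 in UTC+8

10:54


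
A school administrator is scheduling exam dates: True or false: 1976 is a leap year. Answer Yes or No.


Year: 1976
Divisible by 4? 1976 / 4 = 494.0 -> Yes
Divisible by 100? 1976 / 100 = 19.76 -> No
Divisible by 4 but not 100, so it IS a leap year

Yes


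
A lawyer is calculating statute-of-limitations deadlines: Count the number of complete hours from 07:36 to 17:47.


Start: 07:36
End: 17:47
Hour difference: 17 - 7 = 10 hours
Minute difference: 47 - 36 = 11 minutes
Total minutes: 611
Complete hours: 611 / 60 = 10 (remainder 11)

10


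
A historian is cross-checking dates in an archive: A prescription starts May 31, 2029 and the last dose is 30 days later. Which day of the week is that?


Start: 2029-05-31 (Thursday)
Step 1 - find target date: add 30 days
  2029-05-31 + 30 days = 2029-06-30
Step 2 - day of week:
  30 mod 7 = 2
  Thursday + 2 days -> Saturday
Result: Saturday (2029-06-30)

Saturday


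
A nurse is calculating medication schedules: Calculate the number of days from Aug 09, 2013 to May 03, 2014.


Start date: 2013-08-09
End date: 2014-05-03
Aug 2013: +23 days
Sep 2013: +30 days
Oct 2013: +31 days
... (7 more months)
Total: 267 days

267


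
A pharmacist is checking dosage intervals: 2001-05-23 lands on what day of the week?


Date: 2001-05-23
January 1, 2001 is a Monday
Day of year: 143
Offset from Jan 1: 142 days
142 mod 7 = 2
Result: Wednesday

Wednesday


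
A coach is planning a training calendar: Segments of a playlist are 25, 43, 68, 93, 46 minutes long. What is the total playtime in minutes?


Durations: 25, 43, 68, 93, 46
Running sum: 25
+ 43 = 68
+ 68 = 136
+ 93 = 229
+ 46 = 275
Total duration: 275 minutes
That is 4 hours and 35 minutes

275


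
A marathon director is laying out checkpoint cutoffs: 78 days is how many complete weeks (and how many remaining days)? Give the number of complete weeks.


Total days: 78
Days per week: 7
Division: 78 / 7 = 11 remainder 1
Complete weeks: 11
Remaining days: 1

11


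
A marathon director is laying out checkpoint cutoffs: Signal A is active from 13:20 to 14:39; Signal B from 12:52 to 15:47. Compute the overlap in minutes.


Interval A: [800, 879] minutes from midnight
Interval B: [772, 947] minutes from midnight
Overlap start = max(800, 772) = 800
Overlap end = min(879, 947) = 879
Overlap = 879 - 800 = 79 minutes

79


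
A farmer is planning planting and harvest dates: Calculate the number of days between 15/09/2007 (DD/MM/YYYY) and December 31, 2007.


Start: September 15, 2007
End: December 31, 2007
Days left in September: 15
October: 31
November: 30
December: 31
Sum of remaining months: 92
Total: 15 + 92 = 107

107


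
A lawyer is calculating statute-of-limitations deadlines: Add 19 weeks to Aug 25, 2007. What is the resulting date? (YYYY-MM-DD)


Start: 2007-08-25
Weeks to add: 19
Convert to days: 19 x 7 = 133 days
Add 133 days to 2007-08-25
Result: 2008-01-05

2008-01-05


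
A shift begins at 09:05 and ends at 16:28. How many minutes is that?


Start time: 09:05 = 545 minutes from midnight
End time: 16:28 = 988 minutes from midnight
Difference: 988 - 545 = 443 minutes
That is 7 hours and 23 minutes

443


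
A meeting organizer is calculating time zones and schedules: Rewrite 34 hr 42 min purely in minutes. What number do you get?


Hours: 34
Extra minutes: 42
Minutes per hour: 60
Hours to minutes: 34 x 60 = 2040
Total: 2040 + 42 = 2082

2082


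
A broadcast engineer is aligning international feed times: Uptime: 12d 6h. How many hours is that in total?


Days: 12
Extra hours: 6
Hours per day: 24
Days to hours: 12 x 24 = 288
Total: 288 + 6 = 294

294


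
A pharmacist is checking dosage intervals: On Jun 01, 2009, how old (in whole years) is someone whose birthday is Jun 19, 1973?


Birth: 1973-06-19
Reference: 2009-06-01
Year difference: 2009 - 1973 = 36
Has birthday (06-19) occurred by 06-01? No
Birthday not yet reached this year -> subtract 1
Age in full years: 35

35


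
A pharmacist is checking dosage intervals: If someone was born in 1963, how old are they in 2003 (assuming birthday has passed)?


Birth year: 1963
Current year: 2003
Age = current year - birth year
Age = 2003 - 1963 = 40

40


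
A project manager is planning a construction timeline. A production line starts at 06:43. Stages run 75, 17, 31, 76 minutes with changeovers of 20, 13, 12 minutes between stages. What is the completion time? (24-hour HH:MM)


Start: 06:43 = 403 min from midnight
  after task 1 (75 min): 07:58
  after break (20 min): 08:18
  after task 2 (17 min): 08:35
  after break (13 min): 08:48
  after task 3 (31 min): 09:19
  after break (12 min): 09:31
  after task 4 (76 min): 10:47
Total elapsed: 244 minutes
End time: 10:47

10:47


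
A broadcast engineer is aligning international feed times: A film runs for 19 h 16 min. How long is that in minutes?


Hours: 19
Minutes: 16
Convert hours to minutes: 19 x 60 = 1140
Add remaining minutes: 1140 + 16 = 1156

1156


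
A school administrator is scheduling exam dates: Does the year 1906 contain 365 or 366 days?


Year: 1906
Check leap year rules:
Divisible by 4? No
1906 is not a leap year
Days: 365

365


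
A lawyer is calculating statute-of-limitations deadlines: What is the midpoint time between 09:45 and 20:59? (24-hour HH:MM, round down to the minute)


Start time: 09:45 = 585 minutes from midnight
End time: 20:59 = 1259 minutes from midnight
Sum: 585 + 1259 = 1844
Midpoint: 1844 / 2 = 922 minutes
Convert: 922 / 60 = 15 hours, 22 minutes
Result: 15:22

15:22


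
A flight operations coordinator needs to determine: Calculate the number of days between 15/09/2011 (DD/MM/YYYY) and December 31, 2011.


Start: September 15, 2011
End: December 31, 2011
Days left in September: 15
October: 31
November: 30
December: 31
Sum of remaining months: 92
Total: 15 + 92 = 107

107


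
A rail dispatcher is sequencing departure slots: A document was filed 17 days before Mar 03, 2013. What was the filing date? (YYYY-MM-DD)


Start: 2013-03-03
Subtracting 17 days
Days already passed in March: 3
After going back through March: 14 more days to subtract
February 2013 has 28 days, need 14
Result: 2013-02-14

2013-02-14


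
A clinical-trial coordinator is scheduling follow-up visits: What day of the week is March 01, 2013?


Date: 2013-03-01
January 1, 2013 is a Tuesday
Day of year: 60
Offset from Jan 1: 59 days
59 mod 7 = 3
Result: Friday

Friday


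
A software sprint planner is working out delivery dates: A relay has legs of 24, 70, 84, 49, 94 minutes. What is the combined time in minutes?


Durations: 24, 70, 84, 49, 94
Running sum: 24
+ 70 = 94
+ 84 = 178
+ 49 = 227
+ 94 = 321
Total duration: 321 minutes
That is 5 hours and 21 minutes

321


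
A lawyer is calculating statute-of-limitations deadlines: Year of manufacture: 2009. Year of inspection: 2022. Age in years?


Birth year: 2009
Current year: 2022
Age = current year - birth year
Age = 2022 - 2009 = 13

13


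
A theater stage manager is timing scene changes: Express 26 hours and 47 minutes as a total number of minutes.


Hours: 26
Extra minutes: 47
Minutes per hour: 60
Hours to minutes: 26 x 60 = 1560
Total: 1560 + 47 = 1607

1607


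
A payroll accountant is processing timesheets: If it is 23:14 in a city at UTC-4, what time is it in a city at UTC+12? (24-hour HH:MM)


Local time: 23:14 at UTC-4 (offset -4h)
Target zone: UTC+12 (offset 12h)
Difference: 12 - (-4) = 16 hours
Calculation: 23 + (16) = 39
Wraparound: (39) mod 24 = 15
Result: 15:14

15:14


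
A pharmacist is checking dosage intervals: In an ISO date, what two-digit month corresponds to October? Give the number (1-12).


Calendar month order:
9. September
10. October <--
11. November
October is month number 10

10


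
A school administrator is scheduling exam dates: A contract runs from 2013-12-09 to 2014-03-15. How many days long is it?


Start date: 2013-12-09
End date: 2014-03-15
Dec 2013: +23 days
Jan 2014: +31 days
Feb 2014: +28 days
Mar 2014: +14 days
Total: 96 days

96


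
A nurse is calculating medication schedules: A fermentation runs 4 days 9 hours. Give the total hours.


Days: 4
Extra hours: 9
Hours per day: 24
Days to hours: 4 x 24 = 96
Total: 96 + 9 = 105

105


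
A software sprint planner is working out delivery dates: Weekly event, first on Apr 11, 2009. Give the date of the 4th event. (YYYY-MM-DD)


First occurrence: 2009-04-11 (occurrence 1)
Each occurrence is 7 days after the previous.
Occurrence 4 is 3 weeks after the first.
3 weeks = 21 days
2009-04-11 + 21 days = 2009-05-02

2009-05-02


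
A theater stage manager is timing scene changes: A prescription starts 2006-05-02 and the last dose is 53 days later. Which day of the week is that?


Start: 2006-05-02 (Tuesday)
Step 1 - find target date: add 53 days
  2006-05-02 + 53 days = 2006-06-24
Step 2 - day of week:
  53 mod 7 = 4
  Tuesday + 4 days -> Saturday
Result: Saturday (2006-06-24)

Saturday


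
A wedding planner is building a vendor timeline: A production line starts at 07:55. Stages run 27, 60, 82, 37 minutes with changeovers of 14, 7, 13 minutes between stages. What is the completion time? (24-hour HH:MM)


Start: 07:55 = 475 min from midnight
  after task 1 (27 min): 08:22
  after break (14 min): 08:36
  after task 2 (60 min): 09:36
  after break (7 min): 09:43
  after task 3 (82 min): 11:05
  after break (13 min): 11:18
  after task 4 (37 min): 11:55
Total elapsed: 240 minutes
End time: 11:55

11:55


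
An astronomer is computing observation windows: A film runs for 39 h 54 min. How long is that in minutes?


Hours: 39
Minutes: 54
Convert hours to minutes: 39 x 60 = 2340
Add remaining minutes: 2340 + 54 = 2394

2394


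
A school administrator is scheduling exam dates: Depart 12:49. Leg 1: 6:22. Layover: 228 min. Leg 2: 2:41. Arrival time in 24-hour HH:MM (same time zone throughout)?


Depart: 12:49
Leg 1: +382 min -> 19:11
Layover: +228 min -> 22:59
Leg 2: +161 min -> 01:40
Total travel: 771 minutes = 12h 51m
Arrival: 01:40

01:40


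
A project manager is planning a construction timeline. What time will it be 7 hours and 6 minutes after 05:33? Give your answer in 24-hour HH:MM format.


Start time: 05:33
Adding: 7 hours 6 minutes
Minutes: 33 + 6 = 39
Hours: 5 + 7 + 0 = 12
Result: 12:39

12:39


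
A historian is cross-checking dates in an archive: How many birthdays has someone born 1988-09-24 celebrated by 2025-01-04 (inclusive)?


Birth: 1988-09-24
Reference: 2025-01-04
Year difference: 2025 - 1988 = 37
Has birthday (09-24) occurred by 01-04? No
Birthday not yet reached this year -> subtract 1
Age in full years: 36

36


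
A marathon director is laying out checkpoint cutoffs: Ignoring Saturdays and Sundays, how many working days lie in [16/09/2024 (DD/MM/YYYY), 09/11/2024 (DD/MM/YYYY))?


Start: 2024-09-16 (Monday)
End (exclusive): 2024-11-09 (Saturday)
Total calendar days: 54
Full weeks: 54 // 7 = 7 -> 35 weekdays
Remaining 5 days starting on Monday:
  Mon(w), Tue(w), Wed(w), Thu(w), Fri(w) -> 5 weekdays
Total business days: 35 + 5 = 40

40


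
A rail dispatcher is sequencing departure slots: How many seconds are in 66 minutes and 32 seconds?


Minutes: 66
Extra seconds: 32
Seconds per minute: 60
Minutes to seconds: 66 x 60 = 3960
Total: 3960 + 32 = 3992

3992


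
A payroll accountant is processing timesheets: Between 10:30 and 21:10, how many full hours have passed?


Start: 10:30
End: 21:10
Hour difference: 21 - 10 = 11 hours
Minute difference: 10 - 30 = -20 minutes
Total minutes: 640
Complete hours: 640 / 60 = 10 (remainder 40)

10


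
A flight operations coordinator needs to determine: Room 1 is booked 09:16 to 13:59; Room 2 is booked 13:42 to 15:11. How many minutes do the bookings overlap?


Interval A: [556, 839] minutes from midnight
Interval B: [822, 911] minutes from midnight
Overlap start = max(556, 822) = 822
Overlap end = min(839, 911) = 839
Overlap = 839 - 822 = 17 minutes

17


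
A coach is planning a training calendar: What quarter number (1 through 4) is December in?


Month: December (month 12)
Q1: January-March (months 1-3)
Q2: April-June (months 4-6)
Q3: July-September (months 7-9)
Q4: October-December (months 10-12)
Month 12 falls in Q4

4


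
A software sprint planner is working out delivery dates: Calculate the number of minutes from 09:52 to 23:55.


Start time: 09:52 = 592 minutes from midnight
End time: 23:55 = 1435 minutes from midnight
Difference: 1435 - 592 = 843 minutes
That is 14 hours and 3 minutes

843


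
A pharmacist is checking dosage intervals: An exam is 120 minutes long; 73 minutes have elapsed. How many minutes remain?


Total budget: 120 minutes
Time used: 73 minutes
Remaining: 120 - 73 = 47 minutes
Percent used: 60.8%
Percent remaining: 39.2%

47


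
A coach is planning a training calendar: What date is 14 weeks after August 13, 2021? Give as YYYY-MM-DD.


Start: 2021-08-13
Weeks to add: 14
Convert to days: 14 x 7 = 98 days
Add 98 days to 2021-08-13
Result: 2021-11-19

2021-11-19


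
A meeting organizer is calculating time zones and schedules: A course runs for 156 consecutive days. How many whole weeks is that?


Total days: 156
Days per week: 7
Division: 156 / 7 = 22 remainder 2
Complete weeks: 22
Remaining days: 2

22


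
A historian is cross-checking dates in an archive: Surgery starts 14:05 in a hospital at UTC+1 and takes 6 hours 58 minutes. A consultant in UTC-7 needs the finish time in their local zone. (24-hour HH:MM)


Start: 14:05 in UTC+1
Step 1 - add duration:
  minutes: 5 + 58 = 63 (carry 1h)
  hours: 14 + 6 + 1 = 21
  end in UTC+1: 21:03
Step 2 - convert UTC+1 -> UTC-7:
  offset difference: -7 - (1) = -8 hours
  21 + (-8) = 13 -> mod 24 = 13
Result: 13:03 in UTC-7

13:03


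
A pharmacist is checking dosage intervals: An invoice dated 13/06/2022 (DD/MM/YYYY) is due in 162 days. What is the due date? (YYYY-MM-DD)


Start: 2022-06-13
Adding 162 days
Days remaining in June: 17
After June: 145 days still to add
July 2022: 31 days, 114 remaining
August 2022: 31 days, 83 remaining
September 2022: 30 days, 53 remaining
October 2022: 31 days, 22 remaining
Result: 2022-11-22

2022-11-22


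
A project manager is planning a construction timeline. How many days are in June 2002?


Month: June
Year: 2002
June is a 30-day month
Total: 30 days

30


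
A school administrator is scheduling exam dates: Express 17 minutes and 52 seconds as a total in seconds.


Minutes: 17
Seconds: 52
Convert minutes to seconds: 17 x 60 = 1020
Add remaining seconds: 1020 + 52 = 1072

1072


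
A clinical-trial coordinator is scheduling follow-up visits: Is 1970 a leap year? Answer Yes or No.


Year: 1970
Divisible by 4? 1970 / 4 = 492.5 -> No
Not divisible by 4, so NOT a leap year

No


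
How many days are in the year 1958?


Year: 1958
Check leap year rules:
Divisible by 4? No
1958 is not a leap year
Days: 365

365


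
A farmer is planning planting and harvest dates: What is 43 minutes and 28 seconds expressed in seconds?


Minutes: 43
Extra seconds: 28
Seconds per minute: 60
Minutes to seconds: 43 x 60 = 2580
Total: 2580 + 28 = 2608

2608


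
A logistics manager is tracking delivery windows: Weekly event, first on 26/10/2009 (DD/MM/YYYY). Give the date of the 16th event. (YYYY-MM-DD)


First occurrence: 2009-10-26 (occurrence 1)
Each occurrence is 7 days after the previous.
Occurrence 16 is 15 weeks after the first.
15 weeks = 105 days
2009-10-26 + 105 days = 2010-02-08

2010-02-08


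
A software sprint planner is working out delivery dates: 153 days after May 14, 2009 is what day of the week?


Start: 2009-05-14 (Thursday)
Step 1 - find target date: add 153 days
  2009-05-14 + 153 days = 2009-10-14
Step 2 - day of week:
  153 mod 7 = 6
  Thursday + 6 days -> Wednesday
Result: Wednesday (2009-10-14)

Wednesday


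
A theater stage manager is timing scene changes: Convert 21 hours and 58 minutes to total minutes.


Hours: 21
Minutes: 58
Convert hours to minutes: 21 x 60 = 1260
Add remaining minutes: 1260 + 58 = 1318

1318


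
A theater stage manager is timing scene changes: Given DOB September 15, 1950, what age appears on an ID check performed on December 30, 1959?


Birth: 1950-09-15
Reference: 1959-12-30
Year difference: 1959 - 1950 = 9
Has birthday (09-15) occurred by 12-30? Yes
Age in full years: 9

9


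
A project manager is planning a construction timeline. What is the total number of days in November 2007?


Month: November
Year: 2007
November is a 30-day month
Total: 30 days

30


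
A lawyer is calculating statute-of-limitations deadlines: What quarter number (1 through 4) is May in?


Month: May (month 5)
Q1: January-March (months 1-3)
Q2: April-June (months 4-6)
Q3: July-September (months 7-9)
Q4: October-December (months 10-12)
Month 5 falls in Q2

2


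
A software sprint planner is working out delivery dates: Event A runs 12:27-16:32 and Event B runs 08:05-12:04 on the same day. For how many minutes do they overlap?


Interval A: [747, 992] minutes from midnight
Interval B: [485, 724] minutes from midnight
Overlap start = max(747, 485) = 747
Overlap end = min(992, 724) = 724
End <= start, so the intervals do not overlap: 0 minutes

0
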